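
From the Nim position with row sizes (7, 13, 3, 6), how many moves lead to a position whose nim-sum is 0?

1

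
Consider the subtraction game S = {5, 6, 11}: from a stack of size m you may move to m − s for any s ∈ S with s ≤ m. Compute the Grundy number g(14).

Build the Grundy sequence with g(k) = mex{g(k−s) : s ∈ {5, 6, 11}, s ≤ k}:
g(0) = mex{} = 0
g(1) = mex{} = 0
g(2) = mex{} = 0
g(3) = mex{} = 0
g(4) = mex{} = 0
g(5) = mex{0} = 1
g(6) = mex{0} = 1
g(7) = mex{0} = 1
g(8) = mex{0} = 1
g(9) = mex{0} = 1
g(10) = mex{0,1} = 2
g(11) = mex{0,1} = 2
g(12) = mex{0,1} = 2
g(13) = mex{0,1} = 2
g(14) = mex{0,1} = 2
So g(14) = 2.

2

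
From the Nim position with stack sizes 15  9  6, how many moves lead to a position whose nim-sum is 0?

0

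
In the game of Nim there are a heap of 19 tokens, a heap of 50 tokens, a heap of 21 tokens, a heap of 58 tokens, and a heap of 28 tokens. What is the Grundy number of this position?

18

Bitwise XOR of the heap sizes:
  010011  (19)
  110010  (50)
  010101  (21)
  111010  (58)
  011100  (28)
  ------
  010010  (18)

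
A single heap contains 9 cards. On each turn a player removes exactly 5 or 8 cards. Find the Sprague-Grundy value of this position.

1

Grundy values for subtraction set {5, 8}:
k:     0  1  2  3  4  5  6  7  8  9
g(k):  0  0  0  0  0  1  1  1  1  1
So g(9) = 1.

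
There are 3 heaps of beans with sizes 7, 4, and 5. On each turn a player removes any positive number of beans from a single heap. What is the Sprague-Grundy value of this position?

6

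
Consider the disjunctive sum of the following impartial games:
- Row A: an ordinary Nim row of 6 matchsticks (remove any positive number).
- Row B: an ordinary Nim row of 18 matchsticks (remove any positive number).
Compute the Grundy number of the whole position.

20

Row A is a plain Nim row of size 6, so its Grundy value is 6.
Row B is a plain Nim row of size 18, so its Grundy value is 18.
The value of a disjunctive sum is the nim-sum of the parts.
Combined value = 6 XOR 18 = 20.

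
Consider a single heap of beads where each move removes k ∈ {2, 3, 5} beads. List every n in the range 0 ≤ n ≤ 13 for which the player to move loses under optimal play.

0, 1, 7, 8

Build the Grundy sequence with g(k) = mex{g(k−s) : s ∈ {2, 3, 5}, s ≤ k}:
k:     0  1  2  3  4  5  6  7  8  9 10 11 12 13
g(k):  0  0  1  1  2  2  3  0  0  1  1  2  2  3
The P-positions (g = 0) in 0..13 are 0, 1, 7, 8.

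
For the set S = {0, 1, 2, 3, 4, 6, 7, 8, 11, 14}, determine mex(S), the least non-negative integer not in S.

5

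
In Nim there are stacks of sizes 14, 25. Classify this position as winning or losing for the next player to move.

Winning position

Compute the nim-sum pairwise:
14 ⊕ 25 = 23
The nim-sum is 23 ≠ 0, so this is an N-position: the player to move can win.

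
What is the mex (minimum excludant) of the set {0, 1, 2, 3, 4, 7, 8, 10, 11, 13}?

5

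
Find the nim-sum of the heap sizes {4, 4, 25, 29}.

4

Nim-sum: 4 ^ 4 ^ 25 ^ 29 = 4.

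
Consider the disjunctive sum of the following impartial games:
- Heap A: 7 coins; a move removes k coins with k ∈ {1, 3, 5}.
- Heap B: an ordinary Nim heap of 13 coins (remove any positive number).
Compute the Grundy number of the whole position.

For heap A, compute g(0), g(1), … with moves {1, 3, 5}:
k:     0  1  2  3  4  5  6  7
g(k):  0  1  0  1  0  1  0  1
So g(7) = 1.
Heap B is a plain Nim heap of size 13, so its Grundy value is 13.
The value of a disjunctive sum is the nim-sum of the parts.
Combined value = 1 ⊕ 13 = 12.

12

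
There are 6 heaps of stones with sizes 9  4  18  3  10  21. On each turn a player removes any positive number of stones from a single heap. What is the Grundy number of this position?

3

Compute the nim-sum pairwise:
9 ^ 4 = 13
13 ^ 18 = 31
31 ^ 3 = 28
28 ^ 10 = 22
22 ^ 21 = 3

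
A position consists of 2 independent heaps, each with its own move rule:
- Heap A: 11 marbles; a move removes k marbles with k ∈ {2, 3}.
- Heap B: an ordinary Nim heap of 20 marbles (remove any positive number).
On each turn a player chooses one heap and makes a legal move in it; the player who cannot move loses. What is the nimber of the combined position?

20

Grundy values for heap A (subtraction set {2, 3}):
k:     0  1  2  3  4  5  6  7  8  9 10 11
g(k):  0  0  1  1  2  0  0  1  1  2  0  0
So g(11) = 0.
Heap B is a plain Nim heap of size 20, so its Grundy value is 20.
By the Sprague-Grundy theorem, the Grundy value of a sum of independent games is the XOR of the component values.
Combined value = 0 XOR 20 = 20.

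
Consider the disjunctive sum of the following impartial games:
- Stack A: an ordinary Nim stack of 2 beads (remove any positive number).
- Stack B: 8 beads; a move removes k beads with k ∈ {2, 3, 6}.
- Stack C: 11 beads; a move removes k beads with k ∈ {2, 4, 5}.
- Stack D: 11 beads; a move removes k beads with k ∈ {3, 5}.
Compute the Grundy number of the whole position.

3

Stack A is a plain Nim stack of size 2, so its Grundy value is 2.
Build the Grundy sequence for stack B with g(k) = mex{g(k−s) : s ∈ {2, 3, 6}, s ≤ k}:
g(0) = mex{} = 0
g(1) = mex{} = 0
g(2) = mex{0} = 1
g(3) = mex{0} = 1
g(4) = mex{0,1} = 2
g(5) = mex{1} = 0
g(6) = mex{0,1,2} = 3
g(7) = mex{0,2} = 1
g(8) = mex{0,1,3} = 2
So g(8) = 2.
Build the Grundy sequence for stack C with g(k) = mex{g(k−s) : s ∈ {2, 4, 5}, s ≤ k}:
g(0) = mex{} = 0
g(1) = mex{} = 0
g(2) = mex{0} = 1
g(3) = mex{0} = 1
g(4) = mex{0,1} = 2
g(5) = mex{0,1} = 2
g(6) = mex{0,1,2} = 3
g(7) = mex{1,2} = 0
g(8) = mex{1,2,3} = 0
g(9) = mex{0,2} = 1
g(10) = mex{0,2,3} = 1
g(11) = mex{0,1,3} = 2
So g(11) = 2.
Grundy values for stack D (subtraction set {3, 5}):
k:     0  1  2  3  4  5  6  7  8  9 10 11
g(k):  0  0  0  1  1  1  2  2  0  0  0  1
So g(11) = 1.
By the Sprague-Grundy theorem, the Grundy value of a sum of independent games is the XOR of the component values.
Combined value = 2 XOR 2 XOR 2 XOR 1 = 3.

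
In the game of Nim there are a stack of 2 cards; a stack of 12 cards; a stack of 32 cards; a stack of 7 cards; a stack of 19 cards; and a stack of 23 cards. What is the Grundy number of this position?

Compute the nim-sum pairwise:
2 ⊕ 12 = 14
14 ⊕ 32 = 46
46 ⊕ 7 = 41
41 ⊕ 19 = 58
58 ⊕ 23 = 45

45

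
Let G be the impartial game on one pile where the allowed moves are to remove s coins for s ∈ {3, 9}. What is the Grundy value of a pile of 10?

1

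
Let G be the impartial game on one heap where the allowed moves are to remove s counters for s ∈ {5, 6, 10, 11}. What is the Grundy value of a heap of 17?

0

Build the Grundy sequence with g(k) = mex{g(k−s) : s ∈ {5, 6, 10, 11}, s ≤ k}:
k:     0  1  2  3  4  5  6  7  8  9 10 11 12 13 14 15 16 17
g(k):  0  0  0  0  0  1  1  1  1  1  2  2  2  2  2  3  0  0
So g(17) = 0.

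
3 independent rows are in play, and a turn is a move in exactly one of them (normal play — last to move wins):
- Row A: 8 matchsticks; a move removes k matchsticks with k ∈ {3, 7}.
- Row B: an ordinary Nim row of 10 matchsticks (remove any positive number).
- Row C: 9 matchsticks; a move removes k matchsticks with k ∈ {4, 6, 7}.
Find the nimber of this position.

For row A, compute g(0), g(1), … with moves {3, 7}:
k:     0  1  2  3  4  5  6  7  8
g(k):  0  0  0  1  1  1  0  2  2
So g(8) = 2.
Row B is a plain Nim row of size 10, so its Grundy value is 10.
Build the Grundy sequence for row C with g(k) = mex{g(k−s) : s ∈ {4, 6, 7}, s ≤ k}:
g(0) = mex{} = 0
g(1) = mex{} = 0
g(2) = mex{} = 0
g(3) = mex{} = 0
g(4) = mex{0} = 1
g(5) = mex{0} = 1
g(6) = mex{0} = 1
g(7) = mex{0} = 1
g(8) = mex{0,1} = 2
g(9) = mex{0,1} = 2
So g(9) = 2.
The value of a disjunctive sum is the nim-sum of the parts.
Combined value = 2 ⊕ 10 ⊕ 2 = 10.

10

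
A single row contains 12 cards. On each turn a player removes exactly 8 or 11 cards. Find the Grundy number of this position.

1

Grundy values for subtraction set {8, 11}:
g(0) = mex{} = 0
g(1) = mex{} = 0
g(2) = mex{} = 0
g(3) = mex{} = 0
g(4) = mex{} = 0
g(5) = mex{} = 0
g(6) = mex{} = 0
g(7) = mex{} = 0
g(8) = mex{0} = 1
g(9) = mex{0} = 1
g(10) = mex{0} = 1
g(11) = mex{0} = 1
g(12) = mex{0} = 1
So g(12) = 1.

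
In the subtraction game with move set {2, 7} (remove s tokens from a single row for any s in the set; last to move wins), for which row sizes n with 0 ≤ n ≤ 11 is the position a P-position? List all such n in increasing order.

0, 1, 4, 5, 9, 10

Compute g(0), g(1), … for moves {2, 7}:
g(0) = mex{} = 0
g(1) = mex{} = 0
g(2) = mex{0} = 1
g(3) = mex{0} = 1
g(4) = mex{1} = 0
g(5) = mex{1} = 0
g(6) = mex{0} = 1
g(7) = mex{0} = 1
g(8) = mex{0,1} = 2
g(9) = mex{1} = 0
g(10) = mex{1,2} = 0
g(11) = mex{0} = 1
The P-positions (g = 0) in 0..11 are 0, 1, 4, 5, 9, 10.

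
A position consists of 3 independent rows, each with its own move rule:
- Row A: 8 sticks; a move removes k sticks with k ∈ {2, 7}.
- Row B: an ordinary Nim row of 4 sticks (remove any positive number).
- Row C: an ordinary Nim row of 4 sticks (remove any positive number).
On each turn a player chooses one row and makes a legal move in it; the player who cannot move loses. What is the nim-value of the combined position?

2

For row A, compute g(0), g(1), … with moves {2, 7}:
g(0) = mex{} = 0
g(1) = mex{} = 0
g(2) = mex{0} = 1
g(3) = mex{0} = 1
g(4) = mex{1} = 0
g(5) = mex{1} = 0
g(6) = mex{0} = 1
g(7) = mex{0} = 1
g(8) = mex{0,1} = 2
So g(8) = 2.
Row B is a plain Nim row of size 4, so its Grundy value is 4.
Row C is a plain Nim row of size 4, so its Grundy value is 4.
The value of a disjunctive sum is the nim-sum of the parts.
Combined value = 2 ⊕ 4 ⊕ 4 = 2.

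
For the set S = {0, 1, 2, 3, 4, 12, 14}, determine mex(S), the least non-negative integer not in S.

5

The values 0, 1, 2, 3, 4 are all present; 5 is the first non-negative integer missing from the set.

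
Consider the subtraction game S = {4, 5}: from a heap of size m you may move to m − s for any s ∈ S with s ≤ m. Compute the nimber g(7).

1

Build the Grundy sequence with g(k) = mex{g(k−s) : s ∈ {4, 5}, s ≤ k}:
g(0) = mex{} = 0
g(1) = mex{} = 0
g(2) = mex{} = 0
g(3) = mex{} = 0
g(4) = mex{0} = 1
g(5) = mex{0} = 1
g(6) = mex{0} = 1
g(7) = mex{0} = 1
So g(7) = 1.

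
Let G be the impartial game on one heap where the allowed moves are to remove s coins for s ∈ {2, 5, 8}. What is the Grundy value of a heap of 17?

Compute g(0), g(1), … for moves {2, 5, 8}:
k:     0  1  2  3  4  5  6  7  8  9 10 11 12 13 14 15 16 17
g(k):  0  0  1  1  0  2  1  0  2  1  0  0  1  1  0  2  1  0
So g(17) = 0.

0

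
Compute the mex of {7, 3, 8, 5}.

0 is not in the set, so the mex is 0.

0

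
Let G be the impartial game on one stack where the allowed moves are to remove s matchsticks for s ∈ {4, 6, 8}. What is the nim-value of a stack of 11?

Compute g(0), g(1), … for moves {4, 6, 8}:
k:     0  1  2  3  4  5  6  7  8  9 10 11
g(k):  0  0  0  0  1  1  1  1  2  2  2  2
So g(11) = 2.

2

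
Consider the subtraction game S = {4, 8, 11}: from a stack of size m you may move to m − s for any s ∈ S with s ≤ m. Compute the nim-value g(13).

3

Grundy values for subtraction set {4, 8, 11}:
k:     0  1  2  3  4  5  6  7  8  9 10 11 12 13
g(k):  0  0  0  0  1  1  1  1  2  2  2  2  3  3
So g(13) = 3.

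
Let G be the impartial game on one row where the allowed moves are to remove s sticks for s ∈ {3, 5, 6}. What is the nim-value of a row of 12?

1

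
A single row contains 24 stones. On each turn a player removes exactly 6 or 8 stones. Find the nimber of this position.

1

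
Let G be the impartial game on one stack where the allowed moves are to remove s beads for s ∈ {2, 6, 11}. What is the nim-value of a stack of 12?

2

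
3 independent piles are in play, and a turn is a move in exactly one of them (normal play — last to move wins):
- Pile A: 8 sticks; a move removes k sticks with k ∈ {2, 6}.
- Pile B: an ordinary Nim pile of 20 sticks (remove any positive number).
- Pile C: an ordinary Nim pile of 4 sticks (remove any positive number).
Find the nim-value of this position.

16

Build the Grundy sequence for pile A with g(k) = mex{g(k−s) : s ∈ {2, 6}, s ≤ k}:
g(0) = mex{} = 0
g(1) = mex{} = 0
g(2) = mex{0} = 1
g(3) = mex{0} = 1
g(4) = mex{1} = 0
g(5) = mex{1} = 0
g(6) = mex{0} = 1
g(7) = mex{0} = 1
g(8) = mex{1} = 0
So g(8) = 0.
Pile B is a plain Nim pile of size 20, so its Grundy value is 20.
Pile C is a plain Nim pile of size 4, so its Grundy value is 4.
The value of a disjunctive sum is the nim-sum of the parts.
Combined value = 0 ⊕ 20 ⊕ 4 = 16.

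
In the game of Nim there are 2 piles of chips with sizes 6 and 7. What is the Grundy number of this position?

1

Write each in binary and XOR column by column:
  110  (6)
  111  (7)
  ---
  001  (1)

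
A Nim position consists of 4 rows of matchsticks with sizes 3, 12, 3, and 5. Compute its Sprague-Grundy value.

Write each in binary and XOR column by column:
  0011  (3)
  1100  (12)
  0011  (3)
  0101  (5)
  ----
  1001  (9)

9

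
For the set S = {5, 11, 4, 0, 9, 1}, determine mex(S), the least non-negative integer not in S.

The values 0, 1 are all present; 2 is the first non-negative integer missing from the set.

2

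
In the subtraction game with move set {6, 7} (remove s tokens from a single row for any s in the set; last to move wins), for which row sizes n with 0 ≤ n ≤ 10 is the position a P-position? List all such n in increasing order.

Compute g(0), g(1), … for moves {6, 7}:
k:     0  1  2  3  4  5  6  7  8  9 10
g(k):  0  0  0  0  0  0  1  1  1  1  1
The P-positions (g = 0) in 0..10 are 0, 1, 2, 3, 4, 5.

0, 1, 2, 3, 4, 5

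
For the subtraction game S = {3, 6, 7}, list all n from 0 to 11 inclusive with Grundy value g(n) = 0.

0, 1, 2, 10, 11

Grundy values for subtraction set {3, 6, 7}:
g(0) = mex{} = 0
g(1) = mex{} = 0
g(2) = mex{} = 0
g(3) = mex{0} = 1
g(4) = mex{0} = 1
g(5) = mex{0} = 1
g(6) = mex{0,1} = 2
g(7) = mex{0,1} = 2
g(8) = mex{0,1} = 2
g(9) = mex{0,1,2} = 3
g(10) = mex{1,2} = 0
g(11) = mex{1,2} = 0
The P-positions (g = 0) in 0..11 are 0, 1, 2, 10, 11.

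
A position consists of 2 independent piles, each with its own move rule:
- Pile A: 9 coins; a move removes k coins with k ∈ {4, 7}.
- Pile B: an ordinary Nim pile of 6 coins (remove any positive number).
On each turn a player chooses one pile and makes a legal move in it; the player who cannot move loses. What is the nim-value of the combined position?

4

Grundy values for pile A (subtraction set {4, 7}):
g(0) = mex{} = 0
g(1) = mex{} = 0
g(2) = mex{} = 0
g(3) = mex{} = 0
g(4) = mex{0} = 1
g(5) = mex{0} = 1
g(6) = mex{0} = 1
g(7) = mex{0} = 1
g(8) = mex{0,1} = 2
g(9) = mex{0,1} = 2
So g(9) = 2.
Pile B is a plain Nim pile of size 6, so its Grundy value is 6.
By the Sprague-Grundy theorem, the Grundy value of a sum of independent games is the XOR of the component values.
Combined value = 2 XOR 6 = 4.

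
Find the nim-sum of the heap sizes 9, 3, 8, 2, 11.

Write each in binary and XOR column by column:
  1001  (9)
  0011  (3)
  1000  (8)
  0010  (2)
  1011  (11)
  ----
  1011  (11)

11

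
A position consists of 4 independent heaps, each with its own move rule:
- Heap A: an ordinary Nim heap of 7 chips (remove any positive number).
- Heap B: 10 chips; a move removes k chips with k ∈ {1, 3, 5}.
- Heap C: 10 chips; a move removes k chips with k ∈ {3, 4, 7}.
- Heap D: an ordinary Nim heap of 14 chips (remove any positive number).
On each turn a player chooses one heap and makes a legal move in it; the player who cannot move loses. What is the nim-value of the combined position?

9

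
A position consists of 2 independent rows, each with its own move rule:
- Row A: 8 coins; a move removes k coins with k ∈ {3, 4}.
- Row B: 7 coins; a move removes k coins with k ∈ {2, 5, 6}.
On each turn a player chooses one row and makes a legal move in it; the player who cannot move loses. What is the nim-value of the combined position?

3

Grundy values for row A (subtraction set {3, 4}):
k:     0  1  2  3  4  5  6  7  8
g(k):  0  0  0  1  1  1  2  0  0
So g(8) = 0.
For row B, compute g(0), g(1), … with moves {2, 5, 6}:
k:     0  1  2  3  4  5  6  7
g(k):  0  0  1  1  0  2  1  3
So g(7) = 3.
The value of a disjunctive sum is the nim-sum of the parts.
Combined value = 0 ⊕ 3 = 3.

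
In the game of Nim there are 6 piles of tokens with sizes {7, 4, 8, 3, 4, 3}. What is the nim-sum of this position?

15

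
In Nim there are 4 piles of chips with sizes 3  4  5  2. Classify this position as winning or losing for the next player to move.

Losing position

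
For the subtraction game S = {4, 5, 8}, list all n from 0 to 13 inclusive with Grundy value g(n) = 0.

0, 1, 2, 3, 12, 13

Grundy values for subtraction set {4, 5, 8}:
g(0) = mex{} = 0
g(1) = mex{} = 0
g(2) = mex{} = 0
g(3) = mex{} = 0
g(4) = mex{0} = 1
g(5) = mex{0} = 1
g(6) = mex{0} = 1
g(7) = mex{0} = 1
g(8) = mex{0,1} = 2
g(9) = mex{0,1} = 2
g(10) = mex{0,1} = 2
g(11) = mex{0,1} = 2
g(12) = mex{1,2} = 0
g(13) = mex{1,2} = 0
The P-positions (g = 0) in 0..13 are 0, 1, 2, 3, 12, 13.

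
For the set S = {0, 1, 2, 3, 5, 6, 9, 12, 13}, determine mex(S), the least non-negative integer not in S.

The values 0, 1, 2, 3 are all present; 4 is the first non-negative integer missing from the set.

4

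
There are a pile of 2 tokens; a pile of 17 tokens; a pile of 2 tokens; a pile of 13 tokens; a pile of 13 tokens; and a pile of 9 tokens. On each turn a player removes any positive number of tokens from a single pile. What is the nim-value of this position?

Compute the nim-sum pairwise:
2 ^ 17 = 19
19 ^ 2 = 17
17 ^ 13 = 28
28 ^ 13 = 17
17 ^ 9 = 24

24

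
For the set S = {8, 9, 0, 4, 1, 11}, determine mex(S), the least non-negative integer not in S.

2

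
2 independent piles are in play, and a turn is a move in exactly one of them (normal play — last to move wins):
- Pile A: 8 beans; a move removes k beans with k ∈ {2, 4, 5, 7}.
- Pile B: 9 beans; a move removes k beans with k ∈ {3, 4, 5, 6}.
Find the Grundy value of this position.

4

For pile A, compute g(0), g(1), … with moves {2, 4, 5, 7}:
k:     0  1  2  3  4  5  6  7  8
g(k):  0  0  1  1  2  2  3  3  4
So g(8) = 4.
For pile B, compute g(0), g(1), … with moves {3, 4, 5, 6}:
k:     0  1  2  3  4  5  6  7  8  9
g(k):  0  0  0  1  1  1  2  2  2  0
So g(9) = 0.
The value of a disjunctive sum is the nim-sum of the parts.
Combined value = 4 XOR 0 = 4.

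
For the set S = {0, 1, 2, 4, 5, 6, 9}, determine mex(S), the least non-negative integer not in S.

The values 0, 1, 2 are all present; 3 is the first non-negative integer missing from the set.

3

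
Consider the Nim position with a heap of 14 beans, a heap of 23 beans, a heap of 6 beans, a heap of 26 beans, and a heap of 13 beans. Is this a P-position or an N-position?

Write each in binary and XOR column by column:
  01110  (14)
  10111  (23)
  00110  (6)
  11010  (26)
  01101  (13)
  -----
  01000  (8)
The nim-sum is 8 ≠ 0, so this is an N-position: the player to move can win.

N-position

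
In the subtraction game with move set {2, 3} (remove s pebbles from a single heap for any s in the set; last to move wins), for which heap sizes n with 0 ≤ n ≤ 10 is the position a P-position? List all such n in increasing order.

0, 1, 5, 6, 10

Compute g(0), g(1), … for moves {2, 3}:
k:     0  1  2  3  4  5  6  7  8  9 10
g(k):  0  0  1  1  2  0  0  1  1  2  0
The P-positions (g = 0) in 0..10 are 0, 1, 5, 6, 10.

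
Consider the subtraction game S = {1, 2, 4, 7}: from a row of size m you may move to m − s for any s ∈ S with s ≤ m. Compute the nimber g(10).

Compute g(0), g(1), … for moves {1, 2, 4, 7}:
g(0) = mex{} = 0
g(1) = mex{0} = 1
g(2) = mex{0,1} = 2
g(3) = mex{1,2} = 0
g(4) = mex{0,2} = 1
g(5) = mex{0,1} = 2
g(6) = mex{1,2} = 0
g(7) = mex{0,2} = 1
g(8) = mex{0,1} = 2
g(9) = mex{1,2} = 0
g(10) = mex{0,2} = 1
So g(10) = 1.

1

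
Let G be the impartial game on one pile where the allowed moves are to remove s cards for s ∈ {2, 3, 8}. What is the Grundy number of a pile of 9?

2

Build the Grundy sequence with g(k) = mex{g(k−s) : s ∈ {2, 3, 8}, s ≤ k}:
k:     0  1  2  3  4  5  6  7  8  9
g(k):  0  0  1  1  2  0  0  1  1  2
So g(9) = 2.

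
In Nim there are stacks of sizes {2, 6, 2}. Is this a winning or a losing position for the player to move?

Winning position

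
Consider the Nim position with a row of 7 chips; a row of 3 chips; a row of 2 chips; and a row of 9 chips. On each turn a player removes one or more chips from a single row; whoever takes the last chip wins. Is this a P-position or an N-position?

N-position

Compute the nim-sum pairwise:
7 ^ 3 = 4
4 ^ 2 = 6
6 ^ 9 = 15
The nim-sum is 15 ≠ 0, so this is an N-position: the player to move can win.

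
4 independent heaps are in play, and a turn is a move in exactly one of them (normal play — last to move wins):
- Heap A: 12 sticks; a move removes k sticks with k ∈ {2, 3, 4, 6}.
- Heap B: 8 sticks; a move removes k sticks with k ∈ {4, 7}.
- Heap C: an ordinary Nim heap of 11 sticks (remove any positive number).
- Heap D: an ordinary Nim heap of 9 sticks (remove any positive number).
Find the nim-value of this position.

Build the Grundy sequence for heap A with g(k) = mex{g(k−s) : s ∈ {2, 3, 4, 6}, s ≤ k}:
k:     0  1  2  3  4  5  6  7  8  9 10 11 12
g(k):  0  0  1  1  2  2  3  3  0  0  1  1  2
So g(12) = 2.
For heap B, compute g(0), g(1), … with moves {4, 7}:
g(0) = mex{} = 0
g(1) = mex{} = 0
g(2) = mex{} = 0
g(3) = mex{} = 0
g(4) = mex{0} = 1
g(5) = mex{0} = 1
g(6) = mex{0} = 1
g(7) = mex{0} = 1
g(8) = mex{0,1} = 2
So g(8) = 2.
Heap C is a plain Nim heap of size 11, so its Grundy value is 11.
Heap D is a plain Nim heap of size 9, so its Grundy value is 9.
By the Sprague-Grundy theorem, the Grundy value of a sum of independent games is the XOR of the component values.
Combined value = 2 XOR 2 XOR 11 XOR 9 = 2.

2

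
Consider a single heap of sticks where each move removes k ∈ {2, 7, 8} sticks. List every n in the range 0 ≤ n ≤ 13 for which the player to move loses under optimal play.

Compute g(0), g(1), … for moves {2, 7, 8}:
k:     0  1  2  3  4  5  6  7  8  9 10 11 12 13
g(k):  0  0  1  1  0  0  1  1  2  2  0  3  1  2
The P-positions (g = 0) in 0..13 are 0, 1, 4, 5, 10.

0, 1, 4, 5, 10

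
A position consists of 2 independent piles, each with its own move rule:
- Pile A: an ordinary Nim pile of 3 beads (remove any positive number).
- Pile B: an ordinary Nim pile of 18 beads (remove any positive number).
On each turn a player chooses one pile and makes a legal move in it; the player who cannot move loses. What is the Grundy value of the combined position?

Pile A is a plain Nim pile of size 3, so its Grundy value is 3.
Pile B is a plain Nim pile of size 18, so its Grundy value is 18.
The value of a disjunctive sum is the nim-sum of the parts.
Combined value = 3 ⊕ 18 = 17.

17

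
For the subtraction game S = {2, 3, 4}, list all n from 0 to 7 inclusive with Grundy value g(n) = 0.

0, 1, 6, 7

Build the Grundy sequence with g(k) = mex{g(k−s) : s ∈ {2, 3, 4}, s ≤ k}:
k:     0  1  2  3  4  5  6  7
g(k):  0  0  1  1  2  2  0  0
The P-positions (g = 0) in 0..7 are 0, 1, 6, 7.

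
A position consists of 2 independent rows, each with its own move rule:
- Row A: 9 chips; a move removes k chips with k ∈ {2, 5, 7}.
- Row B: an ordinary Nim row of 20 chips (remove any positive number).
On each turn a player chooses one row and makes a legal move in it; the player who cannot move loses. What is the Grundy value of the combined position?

Grundy values for row A (subtraction set {2, 5, 7}):
k:     0  1  2  3  4  5  6  7  8  9
g(k):  0  0  1  1  0  2  1  3  2  2
So g(9) = 2.
Row B is a plain Nim row of size 20, so its Grundy value is 20.
By the Sprague-Grundy theorem, the Grundy value of a sum of independent games is the XOR of the component values.
Combined value = 2 XOR 20 = 22.

22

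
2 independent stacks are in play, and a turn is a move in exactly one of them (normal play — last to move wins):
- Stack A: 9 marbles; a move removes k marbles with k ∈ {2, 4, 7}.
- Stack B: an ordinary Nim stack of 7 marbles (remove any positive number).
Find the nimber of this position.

7

Build the Grundy sequence for stack A with g(k) = mex{g(k−s) : s ∈ {2, 4, 7}, s ≤ k}:
k:     0  1  2  3  4  5  6  7  8  9
g(k):  0  0  1  1  2  2  0  3  1  0
So g(9) = 0.
Stack B is a plain Nim stack of size 7, so its Grundy value is 7.
By the Sprague-Grundy theorem, the Grundy value of a sum of independent games is the XOR of the component values.
Combined value = 0 ⊕ 7 = 7.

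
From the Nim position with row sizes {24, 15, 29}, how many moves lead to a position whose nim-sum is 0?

3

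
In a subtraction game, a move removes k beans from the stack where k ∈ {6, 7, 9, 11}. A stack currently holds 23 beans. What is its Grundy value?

1

Build the Grundy sequence with g(k) = mex{g(k−s) : s ∈ {6, 7, 9, 11}, s ≤ k}:
k:     0  1  2  3  4  5  6  7  8  9 10 11 12 13 14 15 16 17 18 19 20 21 22 23
g(k):  0  0  0  0  0  0  1  1  1  1  1  1  2  2  2  2  2  0  0  0  0  0  0  1
So g(23) = 1.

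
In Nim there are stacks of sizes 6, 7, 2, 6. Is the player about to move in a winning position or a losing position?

Compute the nim-sum pairwise:
6 ⊕ 7 = 1
1 ⊕ 2 = 3
3 ⊕ 6 = 5
The nim-sum is 5 ≠ 0, so this is an N-position: the player to move can win.

Winning position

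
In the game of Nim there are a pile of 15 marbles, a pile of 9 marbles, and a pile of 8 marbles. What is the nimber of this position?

14

Compute the nim-sum pairwise:
15 XOR 9 = 6
6 XOR 8 = 14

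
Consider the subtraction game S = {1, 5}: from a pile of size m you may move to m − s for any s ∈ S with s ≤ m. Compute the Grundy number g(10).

0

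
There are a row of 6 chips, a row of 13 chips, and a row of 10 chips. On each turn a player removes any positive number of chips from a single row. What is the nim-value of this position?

Nim-sum: 6 ⊕ 13 ⊕ 10 = 1.

1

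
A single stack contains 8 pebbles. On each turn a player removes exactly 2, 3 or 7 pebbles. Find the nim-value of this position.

Grundy values for subtraction set {2, 3, 7}:
g(0) = mex{} = 0
g(1) = mex{} = 0
g(2) = mex{0} = 1
g(3) = mex{0} = 1
g(4) = mex{0,1} = 2
g(5) = mex{1} = 0
g(6) = mex{1,2} = 0
g(7) = mex{0,2} = 1
g(8) = mex{0} = 1
So g(8) = 1.

1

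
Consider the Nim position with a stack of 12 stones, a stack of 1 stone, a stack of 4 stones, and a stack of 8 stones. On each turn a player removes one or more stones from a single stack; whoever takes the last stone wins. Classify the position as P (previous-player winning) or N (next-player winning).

Bitwise XOR of the heap sizes:
  1100  (12)
  0001  (1)
  0100  (4)
  1000  (8)
  ----
  0001  (1)
The nim-sum is 1 ≠ 0, so this is an N-position: the player to move can win.

N-position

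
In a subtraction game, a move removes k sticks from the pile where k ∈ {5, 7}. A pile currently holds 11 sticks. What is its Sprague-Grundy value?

2

Compute g(0), g(1), … for moves {5, 7}:
g(0) = mex{} = 0
g(1) = mex{} = 0
g(2) = mex{} = 0
g(3) = mex{} = 0
g(4) = mex{} = 0
g(5) = mex{0} = 1
g(6) = mex{0} = 1
g(7) = mex{0} = 1
g(8) = mex{0} = 1
g(9) = mex{0} = 1
g(10) = mex{0,1} = 2
g(11) = mex{0,1} = 2
So g(11) = 2.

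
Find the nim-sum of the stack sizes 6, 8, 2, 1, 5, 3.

Write each in binary and XOR column by column:
  0110  (6)
  1000  (8)
  0010  (2)
  0001  (1)
  0101  (5)
  0011  (3)
  ----
  1011  (11)

11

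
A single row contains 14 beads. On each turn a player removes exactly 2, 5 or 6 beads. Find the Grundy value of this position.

1

Compute g(0), g(1), … for moves {2, 5, 6}:
k:     0  1  2  3  4  5  6  7  8  9 10 11 12 13 14
g(k):  0  0  1  1  0  2  1  3  0  2  1  0  0  1  1
So g(14) = 1.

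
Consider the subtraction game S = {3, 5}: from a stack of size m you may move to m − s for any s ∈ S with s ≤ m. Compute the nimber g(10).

Build the Grundy sequence with g(k) = mex{g(k−s) : s ∈ {3, 5}, s ≤ k}:
g(0) = mex{} = 0
g(1) = mex{} = 0
g(2) = mex{} = 0
g(3) = mex{0} = 1
g(4) = mex{0} = 1
g(5) = mex{0} = 1
g(6) = mex{0,1} = 2
g(7) = mex{0,1} = 2
g(8) = mex{1} = 0
g(9) = mex{1,2} = 0
g(10) = mex{1,2} = 0
So g(10) = 0.

0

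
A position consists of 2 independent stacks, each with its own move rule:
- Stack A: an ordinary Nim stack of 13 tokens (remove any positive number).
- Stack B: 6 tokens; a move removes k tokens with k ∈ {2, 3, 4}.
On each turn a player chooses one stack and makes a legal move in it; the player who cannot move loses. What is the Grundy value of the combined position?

Stack A is a plain Nim stack of size 13, so its Grundy value is 13.
For stack B, compute g(0), g(1), … with moves {2, 3, 4}:
g(0) = mex{} = 0
g(1) = mex{} = 0
g(2) = mex{0} = 1
g(3) = mex{0} = 1
g(4) = mex{0,1} = 2
g(5) = mex{0,1} = 2
g(6) = mex{1,2} = 0
So g(6) = 0.
The value of a disjunctive sum is the nim-sum of the parts.
Combined value = 13 ⊕ 0 = 13.

13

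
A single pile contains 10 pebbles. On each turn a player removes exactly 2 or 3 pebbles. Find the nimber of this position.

0

Build the Grundy sequence with g(k) = mex{g(k−s) : s ∈ {2, 3}, s ≤ k}:
k:     0  1  2  3  4  5  6  7  8  9 10
g(k):  0  0  1  1  2  0  0  1  1  2  0
So g(10) = 0.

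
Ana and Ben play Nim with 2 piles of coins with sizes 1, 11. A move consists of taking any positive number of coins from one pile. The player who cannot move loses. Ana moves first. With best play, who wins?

In binary:
  0001  (1)
  1011  (11)
  ----
  1010  (10)
The nim-sum is 10 ≠ 0, so this is an N-position: the player to move can win; Ana has a winning move.

Ana wins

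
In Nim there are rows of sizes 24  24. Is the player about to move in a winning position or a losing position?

Write each in binary and XOR column by column:
  11000  (24)
  11000  (24)
  -----
  00000  (0)
The nim-sum is 0, so this is a P-position: the player to move is in a losing position under optimal play.

Losing position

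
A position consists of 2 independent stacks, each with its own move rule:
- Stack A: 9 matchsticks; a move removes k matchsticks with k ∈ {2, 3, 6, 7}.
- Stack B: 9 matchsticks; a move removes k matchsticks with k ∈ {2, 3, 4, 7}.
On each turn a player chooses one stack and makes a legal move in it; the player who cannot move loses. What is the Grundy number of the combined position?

4

Build the Grundy sequence for stack A with g(k) = mex{g(k−s) : s ∈ {2, 3, 6, 7}, s ≤ k}:
g(0) = mex{} = 0
g(1) = mex{} = 0
g(2) = mex{0} = 1
g(3) = mex{0} = 1
g(4) = mex{0,1} = 2
g(5) = mex{1} = 0
g(6) = mex{0,1,2} = 3
g(7) = mex{0,2} = 1
g(8) = mex{0,1,3} = 2
g(9) = mex{1,3} = 0
So g(9) = 0.
Grundy values for stack B (subtraction set {2, 3, 4, 7}):
k:     0  1  2  3  4  5  6  7  8  9
g(k):  0  0  1  1  2  2  0  3  1  4
So g(9) = 4.
The value of a disjunctive sum is the nim-sum of the parts.
Combined value = 0 XOR 4 = 4.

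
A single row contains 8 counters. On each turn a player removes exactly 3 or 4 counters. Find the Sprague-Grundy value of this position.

Build the Grundy sequence with g(k) = mex{g(k−s) : s ∈ {3, 4}, s ≤ k}:
g(0) = mex{} = 0
g(1) = mex{} = 0
g(2) = mex{} = 0
g(3) = mex{0} = 1
g(4) = mex{0} = 1
g(5) = mex{0} = 1
g(6) = mex{0,1} = 2
g(7) = mex{1} = 0
g(8) = mex{1} = 0
So g(8) = 0.

0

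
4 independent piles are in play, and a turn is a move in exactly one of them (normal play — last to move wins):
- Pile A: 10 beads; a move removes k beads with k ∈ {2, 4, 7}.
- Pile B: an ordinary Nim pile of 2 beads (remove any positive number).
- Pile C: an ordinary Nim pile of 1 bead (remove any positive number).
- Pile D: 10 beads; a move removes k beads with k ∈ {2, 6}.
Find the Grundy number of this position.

0

Grundy values for pile A (subtraction set {2, 4, 7}):
g(0) = mex{} = 0
g(1) = mex{} = 0
g(2) = mex{0} = 1
g(3) = mex{0} = 1
g(4) = mex{0,1} = 2
g(5) = mex{0,1} = 2
g(6) = mex{1,2} = 0
g(7) = mex{0,1,2} = 3
g(8) = mex{0,2} = 1
g(9) = mex{1,2,3} = 0
g(10) = mex{0,1} = 2
So g(10) = 2.
Pile B is a plain Nim pile of size 2, so its Grundy value is 2.
Pile C is a plain Nim pile of size 1, so its Grundy value is 1.
Build the Grundy sequence for pile D with g(k) = mex{g(k−s) : s ∈ {2, 6}, s ≤ k}:
g(0) = mex{} = 0
g(1) = mex{} = 0
g(2) = mex{0} = 1
g(3) = mex{0} = 1
g(4) = mex{1} = 0
g(5) = mex{1} = 0
g(6) = mex{0} = 1
g(7) = mex{0} = 1
g(8) = mex{1} = 0
g(9) = mex{1} = 0
g(10) = mex{0} = 1
So g(10) = 1.
By the Sprague-Grundy theorem, the Grundy value of a sum of independent games is the XOR of the component values.
Combined value = 2 ⊕ 2 ⊕ 1 ⊕ 1 = 0.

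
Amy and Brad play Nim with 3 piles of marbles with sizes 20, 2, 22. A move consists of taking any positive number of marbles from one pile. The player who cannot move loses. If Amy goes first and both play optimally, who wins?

Compute the nim-sum pairwise:
20 XOR 2 = 22
22 XOR 22 = 0
The nim-sum is 0, so this is a P-position: the player to move is in a losing position under optimal play; Amy is about to move from it and so loses — Brad wins.

Brad wins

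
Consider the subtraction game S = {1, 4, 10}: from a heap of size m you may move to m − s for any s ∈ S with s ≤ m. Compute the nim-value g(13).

0

Grundy values for subtraction set {1, 4, 10}:
k:     0  1  2  3  4  5  6  7  8  9 10 11 12 13
g(k):  0  1  0  1  2  0  1  0  1  2  3  2  3  0
So g(13) = 0.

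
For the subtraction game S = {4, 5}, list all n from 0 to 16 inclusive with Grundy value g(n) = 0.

0, 1, 2, 3, 9, 10, 11, 12

Compute g(0), g(1), … for moves {4, 5}:
k:     0  1  2  3  4  5  6  7  8  9 10 11 12 13 14 15 16
g(k):  0  0  0  0  1  1  1  1  2  0  0  0  0  1  1  1  1
The P-positions (g = 0) in 0..16 are 0, 1, 2, 3, 9, 10, 11, 12.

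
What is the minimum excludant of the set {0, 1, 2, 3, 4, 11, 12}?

The values 0, 1, 2, 3, 4 are all present; 5 is the first non-negative integer missing from the set.

5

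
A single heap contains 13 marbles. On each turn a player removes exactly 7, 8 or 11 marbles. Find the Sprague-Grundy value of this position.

1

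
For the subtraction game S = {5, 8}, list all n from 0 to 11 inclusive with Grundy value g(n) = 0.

0, 1, 2, 3, 4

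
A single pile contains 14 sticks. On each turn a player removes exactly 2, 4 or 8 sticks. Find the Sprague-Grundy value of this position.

Compute g(0), g(1), … for moves {2, 4, 8}:
g(0) = mex{} = 0
g(1) = mex{} = 0
g(2) = mex{0} = 1
g(3) = mex{0} = 1
g(4) = mex{0,1} = 2
g(5) = mex{0,1} = 2
g(6) = mex{1,2} = 0
g(7) = mex{1,2} = 0
g(8) = mex{0,2} = 1
g(9) = mex{0,2} = 1
g(10) = mex{0,1} = 2
g(11) = mex{0,1} = 2
g(12) = mex{1,2} = 0
g(13) = mex{1,2} = 0
g(14) = mex{0,2} = 1
So g(14) = 1.

1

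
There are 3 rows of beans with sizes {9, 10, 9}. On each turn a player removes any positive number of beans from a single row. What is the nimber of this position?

Nim-sum: 9 ⊕ 10 ⊕ 9 = 10.

10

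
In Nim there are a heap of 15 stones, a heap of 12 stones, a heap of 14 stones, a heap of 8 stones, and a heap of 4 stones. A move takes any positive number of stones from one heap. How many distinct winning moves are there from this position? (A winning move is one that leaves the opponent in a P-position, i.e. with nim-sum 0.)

1

Compute the nim-sum pairwise:
15 XOR 12 = 3
3 XOR 14 = 13
13 XOR 8 = 5
5 XOR 4 = 1
The overall nim-sum is X = 1. A heap of size p has a winning move iff p XOR X < p (reduce it to p XOR X).
  15: 15 XOR 1 = 14 < 15 — winning move (to 14).
  12: 12 XOR 1 = 13 ≥ 12 — no move.
  14: 14 XOR 1 = 15 ≥ 14 — no move.
  8: 8 XOR 1 = 9 ≥ 8 — no move.
  4: 4 XOR 1 = 5 ≥ 4 — no move.
That gives 1 winning move.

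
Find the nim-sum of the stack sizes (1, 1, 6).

Bitwise XOR of the heap sizes:
  001  (1)
  001  (1)
  110  (6)
  ---
  110  (6)

6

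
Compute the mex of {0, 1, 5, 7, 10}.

2

The values 0, 1 are all present; 2 is the first non-negative integer missing from the set.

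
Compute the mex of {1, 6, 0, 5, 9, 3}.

2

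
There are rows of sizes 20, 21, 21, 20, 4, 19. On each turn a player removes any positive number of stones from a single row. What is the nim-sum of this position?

23

Nim-sum: 20 ^ 21 ^ 21 ^ 20 ^ 4 ^ 19 = 23.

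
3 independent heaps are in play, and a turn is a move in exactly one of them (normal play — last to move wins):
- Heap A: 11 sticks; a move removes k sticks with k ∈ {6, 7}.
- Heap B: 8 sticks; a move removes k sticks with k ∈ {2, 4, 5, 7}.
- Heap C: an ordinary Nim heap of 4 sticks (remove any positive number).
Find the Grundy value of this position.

1

For heap A, compute g(0), g(1), … with moves {6, 7}:
g(0) = mex{} = 0
g(1) = mex{} = 0
g(2) = mex{} = 0
g(3) = mex{} = 0
g(4) = mex{} = 0
g(5) = mex{} = 0
g(6) = mex{0} = 1
g(7) = mex{0} = 1
g(8) = mex{0} = 1
g(9) = mex{0} = 1
g(10) = mex{0} = 1
g(11) = mex{0} = 1
So g(11) = 1.
Grundy values for heap B (subtraction set {2, 4, 5, 7}):
k:     0  1  2  3  4  5  6  7  8
g(k):  0  0  1  1  2  2  3  3  4
So g(8) = 4.
Heap C is a plain Nim heap of size 4, so its Grundy value is 4.
The value of a disjunctive sum is the nim-sum of the parts.
Combined value = 1 XOR 4 XOR 4 = 1.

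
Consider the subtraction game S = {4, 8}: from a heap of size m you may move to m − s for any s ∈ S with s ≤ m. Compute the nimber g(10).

Compute g(0), g(1), … for moves {4, 8}:
k:     0  1  2  3  4  5  6  7  8  9 10
g(k):  0  0  0  0  1  1  1  1  2  2  2
So g(10) = 2.

2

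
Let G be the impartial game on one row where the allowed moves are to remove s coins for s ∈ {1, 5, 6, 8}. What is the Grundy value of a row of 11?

Compute g(0), g(1), … for moves {1, 5, 6, 8}:
g(0) = mex{} = 0
g(1) = mex{0} = 1
g(2) = mex{1} = 0
g(3) = mex{0} = 1
g(4) = mex{1} = 0
g(5) = mex{0} = 1
g(6) = mex{0,1} = 2
g(7) = mex{0,1,2} = 3
g(8) = mex{0,1,3} = 2
g(9) = mex{0,1,2} = 3
g(10) = mex{0,1,3} = 2
g(11) = mex{1,2} = 0
So g(11) = 0.

0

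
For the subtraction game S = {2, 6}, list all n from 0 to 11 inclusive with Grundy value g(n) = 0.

Compute g(0), g(1), … for moves {2, 6}:
k:     0  1  2  3  4  5  6  7  8  9 10 11
g(k):  0  0  1  1  0  0  1  1  0  0  1  1
The P-positions (g = 0) in 0..11 are 0, 1, 4, 5, 8, 9.

0, 1, 4, 5, 8, 9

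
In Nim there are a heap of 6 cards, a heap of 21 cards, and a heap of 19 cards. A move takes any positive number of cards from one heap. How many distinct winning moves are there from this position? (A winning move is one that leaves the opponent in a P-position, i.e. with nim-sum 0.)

0

Compute the nim-sum pairwise:
6 XOR 21 = 19
19 XOR 19 = 0
The nim-sum is already 0, so every move leaves a nonzero nim-sum — there are no winning moves.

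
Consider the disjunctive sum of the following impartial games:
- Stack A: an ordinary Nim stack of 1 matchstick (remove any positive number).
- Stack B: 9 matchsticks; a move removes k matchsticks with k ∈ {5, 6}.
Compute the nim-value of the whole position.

Stack A is a plain Nim stack of size 1, so its Grundy value is 1.
Grundy values for stack B (subtraction set {5, 6}):
g(0) = mex{} = 0
g(1) = mex{} = 0
g(2) = mex{} = 0
g(3) = mex{} = 0
g(4) = mex{} = 0
g(5) = mex{0} = 1
g(6) = mex{0} = 1
g(7) = mex{0} = 1
g(8) = mex{0} = 1
g(9) = mex{0} = 1
So g(9) = 1.
By the Sprague-Grundy theorem, the Grundy value of a sum of independent games is the XOR of the component values.
Combined value = 1 XOR 1 = 0.

0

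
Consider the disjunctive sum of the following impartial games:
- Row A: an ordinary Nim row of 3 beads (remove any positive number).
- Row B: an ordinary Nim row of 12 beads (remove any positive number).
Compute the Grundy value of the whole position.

15

Row A is a plain Nim row of size 3, so its Grundy value is 3.
Row B is a plain Nim row of size 12, so its Grundy value is 12.
The value of a disjunctive sum is the nim-sum of the parts.
Combined value = 3 ⊕ 12 = 15.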